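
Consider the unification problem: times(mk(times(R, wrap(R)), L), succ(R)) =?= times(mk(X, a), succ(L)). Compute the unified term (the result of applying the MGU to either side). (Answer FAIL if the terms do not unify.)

times(mk(times(a, wrap(a)), a), succ(a))

Decompose times/2: mk(times(R, wrap(R)), L) =?= mk(X, a),  succ(R) =?= succ(L).
Decompose mk/2: times(R, wrap(R)) =?= X,  L =?= a.
Bind X := times(R, wrap(R)); no other remaining equation mentions X.
Bind L := a; substituting into the remaining equation gives: succ(R) =?= succ(a).
Decompose succ/1: R =?= a.
Bind R := a. Substituting into the earlier binding gives X := times(a, wrap(a)).
Applying the MGU to either side gives times(mk(times(a, wrap(a)), a), succ(a)).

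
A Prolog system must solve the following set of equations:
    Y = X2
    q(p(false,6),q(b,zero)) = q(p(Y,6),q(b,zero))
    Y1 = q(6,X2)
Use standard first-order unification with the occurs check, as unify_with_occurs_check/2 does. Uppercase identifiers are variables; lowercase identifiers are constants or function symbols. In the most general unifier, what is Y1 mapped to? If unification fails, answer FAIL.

Bind Y := X2; substituting into the one remaining equation that mentions Y gives: q(p(false,6),q(b,zero)) = q(p(X2,6),q(b,zero)).
Decompose q/2: p(false,6) = p(X2,6),  q(b,zero) = q(b,zero).
Decompose p/2: false = X2,  6 = 6.
Bind X2 := false; substituting into the one remaining equation that mentions X2 gives: Y1 = q(6,false). Substituting into the earlier binding gives Y := false.
Delete trivial equation 6 = 6.
Delete trivial equation q(b,zero) = q(b,zero).
Bind Y1 := q(6,false).
MGU = { Y -> false, X2 -> false, Y1 -> q(6,false) }, so Y1 -> q(6,false).

q(6,false)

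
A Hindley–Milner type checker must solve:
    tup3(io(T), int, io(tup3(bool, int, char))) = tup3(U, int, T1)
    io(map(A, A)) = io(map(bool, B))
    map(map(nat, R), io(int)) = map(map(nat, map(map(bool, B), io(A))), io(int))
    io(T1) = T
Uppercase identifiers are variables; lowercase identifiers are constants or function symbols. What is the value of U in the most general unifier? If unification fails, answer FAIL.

Decompose tup3/3: io(T) = U,  int = int,  io(tup3(bool, int, char)) = T1.
Bind U := io(T); no other remaining equation mentions U.
Delete trivial equation int = int.
Bind T1 := io(tup3(bool, int, char)); substituting into the one remaining equation that mentions T1 gives: io(io(tup3(bool, int, char))) = T.
Decompose io/1: map(A, A) = map(bool, B).
Decompose map/2: A = bool,  A = B.
Bind A := bool; substituting into the 2 remaining equations that mention A gives: bool = B,  map(map(nat, R), io(int)) = map(map(nat, map(map(bool, B), io(bool))), io(int)).
Bind B := bool; substituting into the one remaining equation that mentions B gives: map(map(nat, R), io(int)) = map(map(nat, map(map(bool, bool), io(bool))), io(int)).
Decompose map/2: map(nat, R) = map(nat, map(map(bool, bool), io(bool))),  io(int) = io(int).
Decompose map/2: nat = nat,  R = map(map(bool, bool), io(bool)).
Delete trivial equation nat = nat.
Bind R := map(map(bool, bool), io(bool)); no other remaining equation mentions R.
Delete trivial equation io(int) = io(int).
Bind T := io(io(tup3(bool, int, char))). Substituting into the earlier binding gives U := io(io(io(tup3(bool, int, char)))).
MGU = { U := io(io(io(tup3(bool, int, char)))), T1 := io(tup3(bool, int, char)), A := bool, B := bool, R := map(map(bool, bool), io(bool)), T := io(io(tup3(bool, int, char))) }, so U := io(io(io(tup3(bool, int, char)))).

io(io(io(tup3(bool, int, char))))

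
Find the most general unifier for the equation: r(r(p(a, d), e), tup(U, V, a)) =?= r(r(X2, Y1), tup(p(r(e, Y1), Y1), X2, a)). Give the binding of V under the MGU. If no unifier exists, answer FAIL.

Decompose r/2: r(p(a, d), e) =?= r(X2, Y1),  tup(U, V, a) =?= tup(p(r(e, Y1), Y1), X2, a).
Decompose r/2: p(a, d) =?= X2,  e =?= Y1.
Bind X2 := p(a, d); substituting into the one remaining equation that mentions X2 gives: tup(U, V, a) =?= tup(p(r(e, Y1), Y1), p(a, d), a).
Bind Y1 := e; substituting into the remaining equation gives: tup(U, V, a) =?= tup(p(r(e, e), e), p(a, d), a).
Decompose tup/3: U =?= p(r(e, e), e),  V =?= p(a, d),  a =?= a.
Bind U := p(r(e, e), e); no other remaining equation mentions U.
Bind V := p(a, d); no other remaining equation mentions V.
Delete trivial equation a =?= a.
MGU = { X2 := p(a, d), Y1 := e, U := p(r(e, e), e), V := p(a, d) }, so V := p(a, d).

p(a, d)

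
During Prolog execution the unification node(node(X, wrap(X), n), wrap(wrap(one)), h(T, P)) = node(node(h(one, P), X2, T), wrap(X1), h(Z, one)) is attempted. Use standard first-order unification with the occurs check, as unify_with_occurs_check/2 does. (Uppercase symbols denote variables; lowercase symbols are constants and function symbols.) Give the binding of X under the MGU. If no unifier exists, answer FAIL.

h(one, one)

Decompose node/3: node(X, wrap(X), n) = node(h(one, P), X2, T),  wrap(wrap(one)) = wrap(X1),  h(T, P) = h(Z, one).
Decompose node/3: X = h(one, P),  wrap(X) = X2,  n = T.
Bind X := h(one, P); substituting into the one remaining equation that mentions X gives: wrap(h(one, P)) = X2.
Bind X2 := wrap(h(one, P)); no other remaining equation mentions X2.
Bind T := n; substituting into the one remaining equation that mentions T gives: h(n, P) = h(Z, one).
Decompose wrap/1: wrap(one) = X1.
Bind X1 := wrap(one); no other remaining equation mentions X1.
Decompose h/2: n = Z,  P = one.
Bind Z := n; no other remaining equation mentions Z.
Bind P := one. Substituting into the earlier bindings gives X := h(one, one), X2 := wrap(h(one, one)).
MGU = { X ↦ h(one, one), X2 ↦ wrap(h(one, one)), T ↦ n, X1 ↦ wrap(one), Z ↦ n, P ↦ one }, so X ↦ h(one, one).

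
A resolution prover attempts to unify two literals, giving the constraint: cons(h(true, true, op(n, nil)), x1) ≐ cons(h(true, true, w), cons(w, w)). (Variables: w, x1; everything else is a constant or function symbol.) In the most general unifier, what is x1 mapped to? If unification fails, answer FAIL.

cons(op(n, nil), op(n, nil))

Decompose cons/2: h(true, true, op(n, nil)) ≐ h(true, true, w),  x1 ≐ cons(w, w).
Decompose h/3: true ≐ true,  true ≐ true,  op(n, nil) ≐ w.
Delete trivial equation true ≐ true.
Delete trivial equation true ≐ true.
Bind w := op(n, nil); substituting into the remaining equation gives: x1 ≐ cons(op(n, nil), op(n, nil)).
Bind x1 := cons(op(n, nil), op(n, nil)).
MGU = { w -> op(n, nil), x1 -> cons(op(n, nil), op(n, nil)) }, so x1 -> cons(op(n, nil), op(n, nil)).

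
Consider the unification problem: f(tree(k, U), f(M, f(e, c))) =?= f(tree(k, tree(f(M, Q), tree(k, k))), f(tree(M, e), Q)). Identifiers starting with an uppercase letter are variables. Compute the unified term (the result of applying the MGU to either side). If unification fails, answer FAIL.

FAIL

Decompose f/2: tree(k, U) =?= tree(k, tree(f(M, Q), tree(k, k))),  f(M, f(e, c)) =?= f(tree(M, e), Q).
Decompose tree/2: k =?= k,  U =?= tree(f(M, Q), tree(k, k)).
Delete trivial equation k =?= k.
Bind U := tree(f(M, Q), tree(k, k)); no other remaining equation mentions U.
Decompose f/2: M =?= tree(M, e),  f(e, c) =?= Q.
Occurs check fails: M occurs in tree(M, e); the equation M =?= tree(M, e) has no finite solution.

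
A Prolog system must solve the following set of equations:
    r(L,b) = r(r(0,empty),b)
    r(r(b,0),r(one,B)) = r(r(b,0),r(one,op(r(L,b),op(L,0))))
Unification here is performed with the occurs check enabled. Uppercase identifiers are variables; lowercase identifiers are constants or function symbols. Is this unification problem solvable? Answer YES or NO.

Decompose r/2: L = r(0,empty),  b = b.
Bind L := r(0,empty); substituting into the one remaining equation that mentions L gives: r(r(b,0),r(one,B)) = r(r(b,0),r(one,op(r(r(0,empty),b),op(r(0,empty),0)))).
Delete trivial equation b = b.
Decompose r/2: r(b,0) = r(b,0),  r(one,B) = r(one,op(r(r(0,empty),b),op(r(0,empty),0))).
Delete trivial equation r(b,0) = r(b,0).
Decompose r/2: one = one,  B = op(r(r(0,empty),b),op(r(0,empty),0)).
Delete trivial equation one = one.
Bind B := op(r(r(0,empty),b),op(r(0,empty),0)).
No equations remain and no clash or occurs-check failure arose, so a unifier exists.

YES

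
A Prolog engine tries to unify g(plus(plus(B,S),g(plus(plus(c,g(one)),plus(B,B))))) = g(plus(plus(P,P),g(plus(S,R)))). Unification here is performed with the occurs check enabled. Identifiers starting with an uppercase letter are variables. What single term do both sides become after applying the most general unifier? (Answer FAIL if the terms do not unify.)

g(plus(plus(plus(c,g(one)),plus(c,g(one))),g(plus(plus(c,g(one)),plus(plus(c,g(one)),plus(c,g(one)))))))

Decompose g/1: plus(plus(B,S),g(plus(plus(c,g(one)),plus(B,B)))) = plus(plus(P,P),g(plus(S,R))).
Decompose plus/2: plus(B,S) = plus(P,P),  g(plus(plus(c,g(one)),plus(B,B))) = g(plus(S,R)).
Decompose plus/2: B = P,  S = P.
Bind B := P; substituting into the one remaining equation that mentions B gives: g(plus(plus(c,g(one)),plus(P,P))) = g(plus(S,R)).
Bind S := P; substituting into the remaining equation gives: g(plus(plus(c,g(one)),plus(P,P))) = g(plus(P,R)).
Decompose g/1: plus(plus(c,g(one)),plus(P,P)) = plus(P,R).
Decompose plus/2: plus(c,g(one)) = P,  plus(P,P) = R.
Bind P := plus(c,g(one)); substituting into the remaining equation gives: plus(plus(c,g(one)),plus(c,g(one))) = R. Substituting into the earlier bindings gives B := plus(c,g(one)), S := plus(c,g(one)).
Bind R := plus(plus(c,g(one)),plus(c,g(one))).
Applying the MGU to either side gives g(plus(plus(plus(c,g(one)),plus(c,g(one))),g(plus(plus(c,g(one)),plus(plus(c,g(one)),plus(c,g(one))))))).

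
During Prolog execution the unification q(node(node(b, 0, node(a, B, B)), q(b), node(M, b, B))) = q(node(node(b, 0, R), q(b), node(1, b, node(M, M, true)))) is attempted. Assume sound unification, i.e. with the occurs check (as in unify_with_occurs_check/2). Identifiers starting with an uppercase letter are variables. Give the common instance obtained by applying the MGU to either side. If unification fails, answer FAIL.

q(node(node(b, 0, node(a, node(1, 1, true), node(1, 1, true))), q(b), node(1, b, node(1, 1, true))))

Decompose q/1: node(node(b, 0, node(a, B, B)), q(b), node(M, b, B)) = node(node(b, 0, R), q(b), node(1, b, node(M, M, true))).
Decompose node/3: node(b, 0, node(a, B, B)) = node(b, 0, R),  q(b) = q(b),  node(M, b, B) = node(1, b, node(M, M, true)).
Decompose node/3: b = b,  0 = 0,  node(a, B, B) = R.
Delete trivial equation b = b.
Delete trivial equation 0 = 0.
Bind R := node(a, B, B); no other remaining equation mentions R.
Delete trivial equation q(b) = q(b).
Decompose node/3: M = 1,  b = b,  B = node(M, M, true).
Bind M := 1; substituting into the one remaining equation that mentions M gives: B = node(1, 1, true).
Delete trivial equation b = b.
Bind B := node(1, 1, true). Substituting into the earlier binding gives R := node(a, node(1, 1, true), node(1, 1, true)).
Applying the MGU to either side gives q(node(node(b, 0, node(a, node(1, 1, true), node(1, 1, true))), q(b), node(1, b, node(1, 1, true)))).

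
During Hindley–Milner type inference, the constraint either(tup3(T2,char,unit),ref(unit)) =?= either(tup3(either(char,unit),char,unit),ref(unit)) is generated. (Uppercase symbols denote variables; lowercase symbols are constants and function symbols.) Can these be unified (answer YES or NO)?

YES

Decompose either/2: tup3(T2,char,unit) =?= tup3(either(char,unit),char,unit),  ref(unit) =?= ref(unit).
Decompose tup3/3: T2 =?= either(char,unit),  char =?= char,  unit =?= unit.
Bind T2 := either(char,unit); no other remaining equation mentions T2.
Delete trivial equation char =?= char.
Delete trivial equation unit =?= unit.
Delete trivial equation ref(unit) =?= ref(unit).
No equations remain and no clash or occurs-check failure arose, so a unifier exists.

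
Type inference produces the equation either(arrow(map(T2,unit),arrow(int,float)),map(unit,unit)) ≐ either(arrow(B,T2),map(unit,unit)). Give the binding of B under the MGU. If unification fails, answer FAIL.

map(arrow(int,float),unit)

Decompose either/2: arrow(map(T2,unit),arrow(int,float)) ≐ arrow(B,T2),  map(unit,unit) ≐ map(unit,unit).
Decompose arrow/2: map(T2,unit) ≐ B,  arrow(int,float) ≐ T2.
Bind B := map(T2,unit); no other remaining equation mentions B.
Bind T2 := arrow(int,float); no other remaining equation mentions T2. Substituting into the earlier binding gives B := map(arrow(int,float),unit).
Delete trivial equation map(unit,unit) ≐ map(unit,unit).
MGU = { B -> map(arrow(int,float),unit), T2 -> arrow(int,float) }, so B -> map(arrow(int,float),unit).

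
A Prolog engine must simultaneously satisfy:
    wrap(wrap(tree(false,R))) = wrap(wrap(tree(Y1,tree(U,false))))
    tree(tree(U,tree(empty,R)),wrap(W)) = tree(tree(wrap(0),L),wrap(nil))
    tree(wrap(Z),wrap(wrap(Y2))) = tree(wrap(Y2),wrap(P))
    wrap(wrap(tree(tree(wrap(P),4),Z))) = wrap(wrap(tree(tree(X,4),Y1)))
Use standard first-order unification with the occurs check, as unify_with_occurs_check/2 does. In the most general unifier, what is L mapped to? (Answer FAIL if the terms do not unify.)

Decompose wrap/1: wrap(tree(false,R)) = wrap(tree(Y1,tree(U,false))).
Decompose wrap/1: tree(false,R) = tree(Y1,tree(U,false)).
Decompose tree/2: false = Y1,  R = tree(U,false).
Bind Y1 := false; substituting into the one remaining equation that mentions Y1 gives: wrap(wrap(tree(tree(wrap(P),4),Z))) = wrap(wrap(tree(tree(X,4),false))).
Bind R := tree(U,false); substituting into the one remaining equation that mentions R gives: tree(tree(U,tree(empty,tree(U,false))),wrap(W)) = tree(tree(wrap(0),L),wrap(nil)).
Decompose tree/2: tree(U,tree(empty,tree(U,false))) = tree(wrap(0),L),  wrap(W) = wrap(nil).
Decompose tree/2: U = wrap(0),  tree(empty,tree(U,false)) = L.
Bind U := wrap(0); substituting into the one remaining equation that mentions U gives: tree(empty,tree(wrap(0),false)) = L. Substituting into the earlier binding gives R := tree(wrap(0),false).
Bind L := tree(empty,tree(wrap(0),false)); no other remaining equation mentions L.
Decompose wrap/1: W = nil.
Bind W := nil; no other remaining equation mentions W.
Decompose tree/2: wrap(Z) = wrap(Y2),  wrap(wrap(Y2)) = wrap(P).
Decompose wrap/1: Z = Y2.
Bind Z := Y2; substituting into the one remaining equation that mentions Z gives: wrap(wrap(tree(tree(wrap(P),4),Y2))) = wrap(wrap(tree(tree(X,4),false))).
Decompose wrap/1: wrap(Y2) = P.
Bind P := wrap(Y2); substituting into the remaining equation gives: wrap(wrap(tree(tree(wrap(wrap(Y2)),4),Y2))) = wrap(wrap(tree(tree(X,4),false))).
Decompose wrap/1: wrap(tree(tree(wrap(wrap(Y2)),4),Y2)) = wrap(tree(tree(X,4),false)).
Decompose wrap/1: tree(tree(wrap(wrap(Y2)),4),Y2) = tree(tree(X,4),false).
Decompose tree/2: tree(wrap(wrap(Y2)),4) = tree(X,4),  Y2 = false.
Decompose tree/2: wrap(wrap(Y2)) = X,  4 = 4.
Bind X := wrap(wrap(Y2)); no other remaining equation mentions X.
Delete trivial equation 4 = 4.
Bind Y2 := false. Substituting into the earlier bindings gives Z := false, P := wrap(false), X := wrap(wrap(false)).
MGU = { Y1 = false, R = tree(wrap(0),false), U = wrap(0), L = tree(empty,tree(wrap(0),false)), W = nil, Z = false, P = wrap(false), X = wrap(wrap(false)), Y2 = false }, so L = tree(empty,tree(wrap(0),false)).

tree(empty,tree(wrap(0),false))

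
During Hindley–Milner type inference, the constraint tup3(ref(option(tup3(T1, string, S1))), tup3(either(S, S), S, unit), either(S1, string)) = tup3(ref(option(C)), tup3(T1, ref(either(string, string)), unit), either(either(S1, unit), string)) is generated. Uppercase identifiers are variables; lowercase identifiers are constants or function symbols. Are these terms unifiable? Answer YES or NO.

Decompose tup3/3: ref(option(tup3(T1, string, S1))) = ref(option(C)),  tup3(either(S, S), S, unit) = tup3(T1, ref(either(string, string)), unit),  either(S1, string) = either(either(S1, unit), string).
Decompose ref/1: option(tup3(T1, string, S1)) = option(C).
Decompose option/1: tup3(T1, string, S1) = C.
Bind C := tup3(T1, string, S1); no other remaining equation mentions C.
Decompose tup3/3: either(S, S) = T1,  S = ref(either(string, string)),  unit = unit.
Bind T1 := either(S, S); no other remaining equation mentions T1. Substituting into the earlier binding gives C := tup3(either(S, S), string, S1).
Bind S := ref(either(string, string)); no other remaining equation mentions S. Substituting into the earlier bindings gives C := tup3(either(ref(either(string, string)), ref(either(string, string))), string, S1), T1 := either(ref(either(string, string)), ref(either(string, string))).
Delete trivial equation unit = unit.
Decompose either/2: S1 = either(S1, unit),  string = string.
Occurs check fails: S1 occurs in either(S1, unit); the equation S1 = either(S1, unit) has no finite solution.

NO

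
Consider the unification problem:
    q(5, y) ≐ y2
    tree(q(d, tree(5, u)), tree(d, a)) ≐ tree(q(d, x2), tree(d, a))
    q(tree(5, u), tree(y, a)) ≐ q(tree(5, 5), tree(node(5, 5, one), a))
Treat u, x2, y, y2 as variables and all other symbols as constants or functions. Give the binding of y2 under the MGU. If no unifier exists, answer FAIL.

q(5, node(5, 5, one))

Bind y2 := q(5, y); no other remaining equation mentions y2.
Decompose tree/2: q(d, tree(5, u)) ≐ q(d, x2),  tree(d, a) ≐ tree(d, a).
Decompose q/2: d ≐ d,  tree(5, u) ≐ x2.
Delete trivial equation d ≐ d.
Bind x2 := tree(5, u); no other remaining equation mentions x2.
Delete trivial equation tree(d, a) ≐ tree(d, a).
Decompose q/2: tree(5, u) ≐ tree(5, 5),  tree(y, a) ≐ tree(node(5, 5, one), a).
Decompose tree/2: 5 ≐ 5,  u ≐ 5.
Delete trivial equation 5 ≐ 5.
Bind u := 5; no other remaining equation mentions u. Substituting into the earlier binding gives x2 := tree(5, 5).
Decompose tree/2: y ≐ node(5, 5, one),  a ≐ a.
Bind y := node(5, 5, one); no other remaining equation mentions y. Substituting into the earlier binding gives y2 := q(5, node(5, 5, one)).
Delete trivial equation a ≐ a.
MGU = { y2 ↦ q(5, node(5, 5, one)), x2 ↦ tree(5, 5), u ↦ 5, y ↦ node(5, 5, one) }, so y2 ↦ q(5, node(5, 5, one)).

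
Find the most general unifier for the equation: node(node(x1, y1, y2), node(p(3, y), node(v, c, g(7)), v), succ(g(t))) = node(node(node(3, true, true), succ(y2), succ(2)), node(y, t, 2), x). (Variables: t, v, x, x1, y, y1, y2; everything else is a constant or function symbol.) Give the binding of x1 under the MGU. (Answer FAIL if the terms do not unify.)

FAIL

Decompose node/3: node(x1, y1, y2) = node(node(3, true, true), succ(y2), succ(2)),  node(p(3, y), node(v, c, g(7)), v) = node(y, t, 2),  succ(g(t)) = x.
Decompose node/3: x1 = node(3, true, true),  y1 = succ(y2),  y2 = succ(2).
Bind x1 := node(3, true, true); no other remaining equation mentions x1.
Bind y1 := succ(y2); no other remaining equation mentions y1.
Bind y2 := succ(2); no other remaining equation mentions y2. Substituting into the earlier binding gives y1 := succ(succ(2)).
Decompose node/3: p(3, y) = y,  node(v, c, g(7)) = t,  v = 2.
Occurs check fails: y occurs in p(3, y); the equation y = p(3, y) has no finite solution.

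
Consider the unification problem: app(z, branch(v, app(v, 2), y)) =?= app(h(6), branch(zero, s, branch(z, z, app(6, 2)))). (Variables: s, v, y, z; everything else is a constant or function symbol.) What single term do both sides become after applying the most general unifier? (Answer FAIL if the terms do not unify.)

app(h(6), branch(zero, app(zero, 2), branch(h(6), h(6), app(6, 2))))

Decompose app/2: z =?= h(6),  branch(v, app(v, 2), y) =?= branch(zero, s, branch(z, z, app(6, 2))).
Bind z := h(6); substituting into the remaining equation gives: branch(v, app(v, 2), y) =?= branch(zero, s, branch(h(6), h(6), app(6, 2))).
Decompose branch/3: v =?= zero,  app(v, 2) =?= s,  y =?= branch(h(6), h(6), app(6, 2)).
Bind v := zero; substituting into the one remaining equation that mentions v gives: app(zero, 2) =?= s.
Bind s := app(zero, 2); no other remaining equation mentions s.
Bind y := branch(h(6), h(6), app(6, 2)).
Applying the MGU to either side gives app(h(6), branch(zero, app(zero, 2), branch(h(6), h(6), app(6, 2)))).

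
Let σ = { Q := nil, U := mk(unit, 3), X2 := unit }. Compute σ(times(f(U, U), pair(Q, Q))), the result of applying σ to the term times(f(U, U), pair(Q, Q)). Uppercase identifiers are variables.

times(f(mk(unit, 3), mk(unit, 3)), pair(nil, nil))

Replace each occurrence of Q with nil.
Replace each occurrence of U with mk(unit, 3).
Result: times(f(mk(unit, 3), mk(unit, 3)), pair(nil, nil)).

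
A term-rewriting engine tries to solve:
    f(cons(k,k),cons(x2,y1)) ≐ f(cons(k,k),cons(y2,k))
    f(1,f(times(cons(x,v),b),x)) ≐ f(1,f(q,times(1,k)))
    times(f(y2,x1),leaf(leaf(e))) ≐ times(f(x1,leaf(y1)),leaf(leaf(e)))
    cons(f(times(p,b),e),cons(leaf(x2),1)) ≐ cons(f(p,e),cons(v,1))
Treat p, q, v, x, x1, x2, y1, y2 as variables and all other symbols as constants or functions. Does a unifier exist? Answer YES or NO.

NO

Decompose f/2: cons(k,k) ≐ cons(k,k),  cons(x2,y1) ≐ cons(y2,k).
Delete trivial equation cons(k,k) ≐ cons(k,k).
Decompose cons/2: x2 ≐ y2,  y1 ≐ k.
Bind x2 := y2; substituting into the one remaining equation that mentions x2 gives: cons(f(times(p,b),e),cons(leaf(y2),1)) ≐ cons(f(p,e),cons(v,1)).
Bind y1 := k; substituting into the one remaining equation that mentions y1 gives: times(f(y2,x1),leaf(leaf(e))) ≐ times(f(x1,leaf(k)),leaf(leaf(e))).
Decompose f/2: 1 ≐ 1,  f(times(cons(x,v),b),x) ≐ f(q,times(1,k)).
Delete trivial equation 1 ≐ 1.
Decompose f/2: times(cons(x,v),b) ≐ q,  x ≐ times(1,k).
Bind q := times(cons(x,v),b); no other remaining equation mentions q.
Bind x := times(1,k); no other remaining equation mentions x. Substituting into the earlier binding gives q := times(cons(times(1,k),v),b).
Decompose times/2: f(y2,x1) ≐ f(x1,leaf(k)),  leaf(leaf(e)) ≐ leaf(leaf(e)).
Decompose f/2: y2 ≐ x1,  x1 ≐ leaf(k).
Bind y2 := x1; substituting into the one remaining equation that mentions y2 gives: cons(f(times(p,b),e),cons(leaf(x1),1)) ≐ cons(f(p,e),cons(v,1)). Substituting into the earlier binding gives x2 := x1.
Bind x1 := leaf(k); substituting into the one remaining equation that mentions x1 gives: cons(f(times(p,b),e),cons(leaf(leaf(k)),1)) ≐ cons(f(p,e),cons(v,1)). Substituting into the earlier bindings gives x2 := leaf(k), y2 := leaf(k).
Delete trivial equation leaf(leaf(e)) ≐ leaf(leaf(e)).
Decompose cons/2: f(times(p,b),e) ≐ f(p,e),  cons(leaf(leaf(k)),1) ≐ cons(v,1).
Decompose f/2: times(p,b) ≐ p,  e ≐ e.
Occurs check fails: p occurs in times(p,b); the equation p ≐ times(p,b) has no finite solution.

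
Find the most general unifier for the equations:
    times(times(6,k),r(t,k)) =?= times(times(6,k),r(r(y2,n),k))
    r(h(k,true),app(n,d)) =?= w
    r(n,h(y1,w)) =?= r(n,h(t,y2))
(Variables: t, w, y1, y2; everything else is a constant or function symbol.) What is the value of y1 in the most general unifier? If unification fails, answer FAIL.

Decompose times/2: times(6,k) =?= times(6,k),  r(t,k) =?= r(r(y2,n),k).
Delete trivial equation times(6,k) =?= times(6,k).
Decompose r/2: t =?= r(y2,n),  k =?= k.
Bind t := r(y2,n); substituting into the one remaining equation that mentions t gives: r(n,h(y1,w)) =?= r(n,h(r(y2,n),y2)).
Delete trivial equation k =?= k.
Bind w := r(h(k,true),app(n,d)); substituting into the remaining equation gives: r(n,h(y1,r(h(k,true),app(n,d)))) =?= r(n,h(r(y2,n),y2)).
Decompose r/2: n =?= n,  h(y1,r(h(k,true),app(n,d))) =?= h(r(y2,n),y2).
Delete trivial equation n =?= n.
Decompose h/2: y1 =?= r(y2,n),  r(h(k,true),app(n,d)) =?= y2.
Bind y1 := r(y2,n); no other remaining equation mentions y1.
Bind y2 := r(h(k,true),app(n,d)). Substituting into the earlier bindings gives t := r(r(h(k,true),app(n,d)),n), y1 := r(r(h(k,true),app(n,d)),n).
MGU = { t ↦ r(r(h(k,true),app(n,d)),n), w ↦ r(h(k,true),app(n,d)), y1 ↦ r(r(h(k,true),app(n,d)),n), y2 ↦ r(h(k,true),app(n,d)) }, so y1 ↦ r(r(h(k,true),app(n,d)),n).

r(r(h(k,true),app(n,d)),n)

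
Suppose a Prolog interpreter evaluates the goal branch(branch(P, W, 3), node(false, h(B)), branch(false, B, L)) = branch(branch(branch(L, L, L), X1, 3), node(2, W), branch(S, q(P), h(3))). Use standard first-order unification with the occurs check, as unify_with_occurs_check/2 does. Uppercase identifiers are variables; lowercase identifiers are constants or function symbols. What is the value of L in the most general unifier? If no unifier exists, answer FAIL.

Decompose branch/3: branch(P, W, 3) = branch(branch(L, L, L), X1, 3),  node(false, h(B)) = node(2, W),  branch(false, B, L) = branch(S, q(P), h(3)).
Decompose branch/3: P = branch(L, L, L),  W = X1,  3 = 3.
Bind P := branch(L, L, L); substituting into the one remaining equation that mentions P gives: branch(false, B, L) = branch(S, q(branch(L, L, L)), h(3)).
Bind W := X1; substituting into the one remaining equation that mentions W gives: node(false, h(B)) = node(2, X1).
Delete trivial equation 3 = 3.
Decompose node/2: false = 2,  h(B) = X1.
Clash: constants false and 2 differ; no unifier exists.

FAIL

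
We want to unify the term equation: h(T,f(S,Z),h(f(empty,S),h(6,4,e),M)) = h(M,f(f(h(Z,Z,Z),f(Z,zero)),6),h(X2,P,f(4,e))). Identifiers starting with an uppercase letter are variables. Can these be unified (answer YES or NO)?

Decompose h/3: T = M,  f(S,Z) = f(f(h(Z,Z,Z),f(Z,zero)),6),  h(f(empty,S),h(6,4,e),M) = h(X2,P,f(4,e)).
Bind T := M; no other remaining equation mentions T.
Decompose f/2: S = f(h(Z,Z,Z),f(Z,zero)),  Z = 6.
Bind S := f(h(Z,Z,Z),f(Z,zero)); substituting into the one remaining equation that mentions S gives: h(f(empty,f(h(Z,Z,Z),f(Z,zero))),h(6,4,e),M) = h(X2,P,f(4,e)).
Bind Z := 6; substituting into the remaining equation gives: h(f(empty,f(h(6,6,6),f(6,zero))),h(6,4,e),M) = h(X2,P,f(4,e)). Substituting into the earlier binding gives S := f(h(6,6,6),f(6,zero)).
Decompose h/3: f(empty,f(h(6,6,6),f(6,zero))) = X2,  h(6,4,e) = P,  M = f(4,e).
Bind X2 := f(empty,f(h(6,6,6),f(6,zero))); no other remaining equation mentions X2.
Bind P := h(6,4,e); no other remaining equation mentions P.
Bind M := f(4,e). Substituting into the earlier binding gives T := f(4,e).
No equations remain and no clash or occurs-check failure arose, so a unifier exists.

YES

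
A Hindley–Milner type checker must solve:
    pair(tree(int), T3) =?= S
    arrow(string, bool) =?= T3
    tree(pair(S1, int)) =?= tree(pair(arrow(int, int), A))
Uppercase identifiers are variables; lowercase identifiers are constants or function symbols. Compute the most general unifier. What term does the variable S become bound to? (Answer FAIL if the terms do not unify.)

pair(tree(int), arrow(string, bool))

Bind S := pair(tree(int), T3); no other remaining equation mentions S.
Bind T3 := arrow(string, bool); no other remaining equation mentions T3. Substituting into the earlier binding gives S := pair(tree(int), arrow(string, bool)).
Decompose tree/1: pair(S1, int) =?= pair(arrow(int, int), A).
Decompose pair/2: S1 =?= arrow(int, int),  int =?= A.
Bind S1 := arrow(int, int); no other remaining equation mentions S1.
Bind A := int.
MGU = { S -> pair(tree(int), arrow(string, bool)), T3 -> arrow(string, bool), S1 -> arrow(int, int), A -> int }, so S -> pair(tree(int), arrow(string, bool)).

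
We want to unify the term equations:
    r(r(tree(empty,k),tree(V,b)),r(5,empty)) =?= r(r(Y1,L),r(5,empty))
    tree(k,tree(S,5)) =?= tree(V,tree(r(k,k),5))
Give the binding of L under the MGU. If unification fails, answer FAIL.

tree(k,b)

Decompose r/2: r(tree(empty,k),tree(V,b)) =?= r(Y1,L),  r(5,empty) =?= r(5,empty).
Decompose r/2: tree(empty,k) =?= Y1,  tree(V,b) =?= L.
Bind Y1 := tree(empty,k); no other remaining equation mentions Y1.
Bind L := tree(V,b); no other remaining equation mentions L.
Delete trivial equation r(5,empty) =?= r(5,empty).
Decompose tree/2: k =?= V,  tree(S,5) =?= tree(r(k,k),5).
Bind V := k; no other remaining equation mentions V. Substituting into the earlier binding gives L := tree(k,b).
Decompose tree/2: S =?= r(k,k),  5 =?= 5.
Bind S := r(k,k); no other remaining equation mentions S.
Delete trivial equation 5 =?= 5.
MGU = { Y1 ↦ tree(empty,k), L ↦ tree(k,b), V ↦ k, S ↦ r(k,k) }, so L ↦ tree(k,b).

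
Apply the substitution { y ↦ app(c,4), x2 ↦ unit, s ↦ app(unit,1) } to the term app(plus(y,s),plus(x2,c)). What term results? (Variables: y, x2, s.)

app(plus(app(c,4),app(unit,1)),plus(unit,c))

Replace each occurrence of y with app(c,4).
Replace each occurrence of x2 with unit.
Replace each occurrence of s with app(unit,1).
Result: app(plus(app(c,4),app(unit,1)),plus(unit,c)).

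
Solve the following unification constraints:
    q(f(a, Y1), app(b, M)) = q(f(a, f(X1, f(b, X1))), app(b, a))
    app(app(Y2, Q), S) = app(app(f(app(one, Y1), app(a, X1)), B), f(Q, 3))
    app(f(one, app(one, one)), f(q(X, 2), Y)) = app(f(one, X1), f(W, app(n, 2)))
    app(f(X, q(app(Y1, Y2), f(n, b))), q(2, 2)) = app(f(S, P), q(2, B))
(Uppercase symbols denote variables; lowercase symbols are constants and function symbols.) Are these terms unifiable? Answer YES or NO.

YES

Decompose q/2: f(a, Y1) = f(a, f(X1, f(b, X1))),  app(b, M) = app(b, a).
Decompose f/2: a = a,  Y1 = f(X1, f(b, X1)).
Delete trivial equation a = a.
Bind Y1 := f(X1, f(b, X1)); substituting into the 2 remaining equations that mention Y1 gives: app(app(Y2, Q), S) = app(app(f(app(one, f(X1, f(b, X1))), app(a, X1)), B), f(Q, 3)),  app(f(X, q(app(f(X1, f(b, X1)), Y2), f(n, b))), q(2, 2)) = app(f(S, P), q(2, B)).
Decompose app/2: b = b,  M = a.
Delete trivial equation b = b.
Bind M := a; no other remaining equation mentions M.
Decompose app/2: app(Y2, Q) = app(f(app(one, f(X1, f(b, X1))), app(a, X1)), B),  S = f(Q, 3).
Decompose app/2: Y2 = f(app(one, f(X1, f(b, X1))), app(a, X1)),  Q = B.
Bind Y2 := f(app(one, f(X1, f(b, X1))), app(a, X1)); substituting into the one remaining equation that mentions Y2 gives: app(f(X, q(app(f(X1, f(b, X1)), f(app(one, f(X1, f(b, X1))), app(a, X1))), f(n, b))), q(2, 2)) = app(f(S, P), q(2, B)).
Bind Q := B; substituting into the one remaining equation that mentions Q gives: S = f(B, 3).
Bind S := f(B, 3); substituting into the one remaining equation that mentions S gives: app(f(X, q(app(f(X1, f(b, X1)), f(app(one, f(X1, f(b, X1))), app(a, X1))), f(n, b))), q(2, 2)) = app(f(f(B, 3), P), q(2, B)).
Decompose app/2: f(one, app(one, one)) = f(one, X1),  f(q(X, 2), Y) = f(W, app(n, 2)).
Decompose f/2: one = one,  app(one, one) = X1.
Delete trivial equation one = one.
Bind X1 := app(one, one); substituting into the one remaining equation that mentions X1 gives: app(f(X, q(app(f(app(one, one), f(b, app(one, one))), f(app(one, f(app(one, one), f(b, app(one, one)))), app(a, app(one, one)))), f(n, b))), q(2, 2)) = app(f(f(B, 3), P), q(2, B)). Substituting into the earlier bindings gives Y1 := f(app(one, one), f(b, app(one, one))), Y2 := f(app(one, f(app(one, one), f(b, app(one, one)))), app(a, app(one, one))).
Decompose f/2: q(X, 2) = W,  Y = app(n, 2).
Bind W := q(X, 2); no other remaining equation mentions W.
Bind Y := app(n, 2); no other remaining equation mentions Y.
Decompose app/2: f(X, q(app(f(app(one, one), f(b, app(one, one))), f(app(one, f(app(one, one), f(b, app(one, one)))), app(a, app(one, one)))), f(n, b))) = f(f(B, 3), P),  q(2, 2) = q(2, B).
Decompose f/2: X = f(B, 3),  q(app(f(app(one, one), f(b, app(one, one))), f(app(one, f(app(one, one), f(b, app(one, one)))), app(a, app(one, one)))), f(n, b)) = P.
Bind X := f(B, 3); no other remaining equation mentions X. Substituting into the earlier binding gives W := q(f(B, 3), 2).
Bind P := q(app(f(app(one, one), f(b, app(one, one))), f(app(one, f(app(one, one), f(b, app(one, one)))), app(a, app(one, one)))), f(n, b)); no other remaining equation mentions P.
Decompose q/2: 2 = 2,  2 = B.
Delete trivial equation 2 = 2.
Bind B := 2. Substituting into the earlier bindings gives Q := 2, S := f(2, 3), W := q(f(2, 3), 2), X := f(2, 3).
No equations remain and no clash or occurs-check failure arose, so a unifier exists.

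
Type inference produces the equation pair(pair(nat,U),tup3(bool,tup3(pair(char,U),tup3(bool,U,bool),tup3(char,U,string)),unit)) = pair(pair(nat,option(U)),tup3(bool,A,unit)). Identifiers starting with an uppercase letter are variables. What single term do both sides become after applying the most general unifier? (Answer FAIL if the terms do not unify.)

FAIL

Decompose pair/2: pair(nat,U) = pair(nat,option(U)),  tup3(bool,tup3(pair(char,U),tup3(bool,U,bool),tup3(char,U,string)),unit) = tup3(bool,A,unit).
Decompose pair/2: nat = nat,  U = option(U).
Delete trivial equation nat = nat.
Occurs check fails: U occurs in option(U); the equation U = option(U) has no finite solution.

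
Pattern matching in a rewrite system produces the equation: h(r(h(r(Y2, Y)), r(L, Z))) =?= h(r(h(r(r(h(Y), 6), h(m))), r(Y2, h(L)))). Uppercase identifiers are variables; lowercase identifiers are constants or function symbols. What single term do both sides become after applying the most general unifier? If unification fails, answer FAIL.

h(r(h(r(r(h(h(m)), 6), h(m))), r(r(h(h(m)), 6), h(r(h(h(m)), 6)))))

Decompose h/1: r(h(r(Y2, Y)), r(L, Z)) =?= r(h(r(r(h(Y), 6), h(m))), r(Y2, h(L))).
Decompose r/2: h(r(Y2, Y)) =?= h(r(r(h(Y), 6), h(m))),  r(L, Z) =?= r(Y2, h(L)).
Decompose h/1: r(Y2, Y) =?= r(r(h(Y), 6), h(m)).
Decompose r/2: Y2 =?= r(h(Y), 6),  Y =?= h(m).
Bind Y2 := r(h(Y), 6); substituting into the one remaining equation that mentions Y2 gives: r(L, Z) =?= r(r(h(Y), 6), h(L)).
Bind Y := h(m); substituting into the remaining equation gives: r(L, Z) =?= r(r(h(h(m)), 6), h(L)). Substituting into the earlier binding gives Y2 := r(h(h(m)), 6).
Decompose r/2: L =?= r(h(h(m)), 6),  Z =?= h(L).
Bind L := r(h(h(m)), 6); substituting into the remaining equation gives: Z =?= h(r(h(h(m)), 6)).
Bind Z := h(r(h(h(m)), 6)).
Applying the MGU to either side gives h(r(h(r(r(h(h(m)), 6), h(m))), r(r(h(h(m)), 6), h(r(h(h(m)), 6))))).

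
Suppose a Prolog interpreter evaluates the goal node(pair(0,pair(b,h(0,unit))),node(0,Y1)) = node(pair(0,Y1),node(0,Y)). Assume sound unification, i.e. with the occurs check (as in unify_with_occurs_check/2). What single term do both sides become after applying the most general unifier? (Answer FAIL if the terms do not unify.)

node(pair(0,pair(b,h(0,unit))),node(0,pair(b,h(0,unit))))

Decompose node/2: pair(0,pair(b,h(0,unit))) = pair(0,Y1),  node(0,Y1) = node(0,Y).
Decompose pair/2: 0 = 0,  pair(b,h(0,unit)) = Y1.
Delete trivial equation 0 = 0.
Bind Y1 := pair(b,h(0,unit)); substituting into the remaining equation gives: node(0,pair(b,h(0,unit))) = node(0,Y).
Decompose node/2: 0 = 0,  pair(b,h(0,unit)) = Y.
Delete trivial equation 0 = 0.
Bind Y := pair(b,h(0,unit)).
Applying the MGU to either side gives node(pair(0,pair(b,h(0,unit))),node(0,pair(b,h(0,unit)))).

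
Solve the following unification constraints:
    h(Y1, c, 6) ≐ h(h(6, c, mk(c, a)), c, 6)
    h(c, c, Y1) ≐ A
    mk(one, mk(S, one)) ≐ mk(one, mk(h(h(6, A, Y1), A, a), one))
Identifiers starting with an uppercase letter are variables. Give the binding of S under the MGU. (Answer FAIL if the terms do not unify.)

Decompose h/3: Y1 ≐ h(6, c, mk(c, a)),  c ≐ c,  6 ≐ 6.
Bind Y1 := h(6, c, mk(c, a)); substituting into the 2 remaining equations that mention Y1 gives: h(c, c, h(6, c, mk(c, a))) ≐ A,  mk(one, mk(S, one)) ≐ mk(one, mk(h(h(6, A, h(6, c, mk(c, a))), A, a), one)).
Delete trivial equation c ≐ c.
Delete trivial equation 6 ≐ 6.
Bind A := h(c, c, h(6, c, mk(c, a))); substituting into the remaining equation gives: mk(one, mk(S, one)) ≐ mk(one, mk(h(h(6, h(c, c, h(6, c, mk(c, a))), h(6, c, mk(c, a))), h(c, c, h(6, c, mk(c, a))), a), one)).
Decompose mk/2: one ≐ one,  mk(S, one) ≐ mk(h(h(6, h(c, c, h(6, c, mk(c, a))), h(6, c, mk(c, a))), h(c, c, h(6, c, mk(c, a))), a), one).
Delete trivial equation one ≐ one.
Decompose mk/2: S ≐ h(h(6, h(c, c, h(6, c, mk(c, a))), h(6, c, mk(c, a))), h(c, c, h(6, c, mk(c, a))), a),  one ≐ one.
Bind S := h(h(6, h(c, c, h(6, c, mk(c, a))), h(6, c, mk(c, a))), h(c, c, h(6, c, mk(c, a))), a); no other remaining equation mentions S.
Delete trivial equation one ≐ one.
MGU = { Y1 := h(6, c, mk(c, a)), A := h(c, c, h(6, c, mk(c, a))), S := h(h(6, h(c, c, h(6, c, mk(c, a))), h(6, c, mk(c, a))), h(c, c, h(6, c, mk(c, a))), a) }, so S := h(h(6, h(c, c, h(6, c, mk(c, a))), h(6, c, mk(c, a))), h(c, c, h(6, c, mk(c, a))), a).

h(h(6, h(c, c, h(6, c, mk(c, a))), h(6, c, mk(c, a))), h(c, c, h(6, c, mk(c, a))), a)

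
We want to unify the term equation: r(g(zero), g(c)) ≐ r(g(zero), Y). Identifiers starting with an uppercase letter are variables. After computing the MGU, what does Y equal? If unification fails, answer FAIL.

g(c)

Decompose r/2: g(zero) ≐ g(zero),  g(c) ≐ Y.
Delete trivial equation g(zero) ≐ g(zero).
Bind Y := g(c).
MGU = { Y := g(c) }, so Y := g(c).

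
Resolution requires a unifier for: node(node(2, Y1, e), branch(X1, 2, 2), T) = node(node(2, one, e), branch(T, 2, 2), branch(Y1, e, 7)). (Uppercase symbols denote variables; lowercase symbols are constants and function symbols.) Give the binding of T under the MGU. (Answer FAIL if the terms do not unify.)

Decompose node/3: node(2, Y1, e) = node(2, one, e),  branch(X1, 2, 2) = branch(T, 2, 2),  T = branch(Y1, e, 7).
Decompose node/3: 2 = 2,  Y1 = one,  e = e.
Delete trivial equation 2 = 2.
Bind Y1 := one; substituting into the one remaining equation that mentions Y1 gives: T = branch(one, e, 7).
Delete trivial equation e = e.
Decompose branch/3: X1 = T,  2 = 2,  2 = 2.
Bind X1 := T; no other remaining equation mentions X1.
Delete trivial equation 2 = 2.
Delete trivial equation 2 = 2.
Bind T := branch(one, e, 7). Substituting into the earlier binding gives X1 := branch(one, e, 7).
MGU = { Y1 ↦ one, X1 ↦ branch(one, e, 7), T ↦ branch(one, e, 7) }, so T ↦ branch(one, e, 7).

branch(one, e, 7)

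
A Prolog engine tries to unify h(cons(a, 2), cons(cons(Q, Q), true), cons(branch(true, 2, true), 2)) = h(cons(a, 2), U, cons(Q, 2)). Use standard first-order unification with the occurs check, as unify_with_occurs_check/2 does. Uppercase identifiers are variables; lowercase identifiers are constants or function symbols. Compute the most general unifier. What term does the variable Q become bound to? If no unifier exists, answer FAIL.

Decompose h/3: cons(a, 2) = cons(a, 2),  cons(cons(Q, Q), true) = U,  cons(branch(true, 2, true), 2) = cons(Q, 2).
Delete trivial equation cons(a, 2) = cons(a, 2).
Bind U := cons(cons(Q, Q), true); no other remaining equation mentions U.
Decompose cons/2: branch(true, 2, true) = Q,  2 = 2.
Bind Q := branch(true, 2, true); no other remaining equation mentions Q. Substituting into the earlier binding gives U := cons(cons(branch(true, 2, true), branch(true, 2, true)), true).
Delete trivial equation 2 = 2.
MGU = { U ↦ cons(cons(branch(true, 2, true), branch(true, 2, true)), true), Q ↦ branch(true, 2, true) }, so Q ↦ branch(true, 2, true).

branch(true, 2, true)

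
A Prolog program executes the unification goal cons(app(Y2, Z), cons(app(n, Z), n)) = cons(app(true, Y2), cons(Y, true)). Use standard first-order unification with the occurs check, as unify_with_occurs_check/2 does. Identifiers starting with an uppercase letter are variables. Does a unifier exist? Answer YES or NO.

NO

Decompose cons/2: app(Y2, Z) = app(true, Y2),  cons(app(n, Z), n) = cons(Y, true).
Decompose app/2: Y2 = true,  Z = Y2.
Bind Y2 := true; substituting into the one remaining equation that mentions Y2 gives: Z = true.
Bind Z := true; substituting into the remaining equation gives: cons(app(n, true), n) = cons(Y, true).
Decompose cons/2: app(n, true) = Y,  n = true.
Bind Y := app(n, true); no other remaining equation mentions Y.
Clash: constants n and true differ; no unifier exists.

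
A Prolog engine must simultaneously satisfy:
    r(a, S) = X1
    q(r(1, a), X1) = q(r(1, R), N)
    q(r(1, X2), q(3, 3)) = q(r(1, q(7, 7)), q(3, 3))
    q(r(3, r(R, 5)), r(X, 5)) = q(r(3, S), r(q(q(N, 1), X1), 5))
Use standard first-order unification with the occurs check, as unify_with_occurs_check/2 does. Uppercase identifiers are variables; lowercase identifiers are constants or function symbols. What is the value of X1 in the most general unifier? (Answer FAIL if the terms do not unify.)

r(a, r(a, 5))

Bind X1 := r(a, S); substituting into the 2 remaining equations that mention X1 gives: q(r(1, a), r(a, S)) = q(r(1, R), N),  q(r(3, r(R, 5)), r(X, 5)) = q(r(3, S), r(q(q(N, 1), r(a, S)), 5)).
Decompose q/2: r(1, a) = r(1, R),  r(a, S) = N.
Decompose r/2: 1 = 1,  a = R.
Delete trivial equation 1 = 1.
Bind R := a; substituting into the one remaining equation that mentions R gives: q(r(3, r(a, 5)), r(X, 5)) = q(r(3, S), r(q(q(N, 1), r(a, S)), 5)).
Bind N := r(a, S); substituting into the one remaining equation that mentions N gives: q(r(3, r(a, 5)), r(X, 5)) = q(r(3, S), r(q(q(r(a, S), 1), r(a, S)), 5)).
Decompose q/2: r(1, X2) = r(1, q(7, 7)),  q(3, 3) = q(3, 3).
Decompose r/2: 1 = 1,  X2 = q(7, 7).
Delete trivial equation 1 = 1.
Bind X2 := q(7, 7); no other remaining equation mentions X2.
Delete trivial equation q(3, 3) = q(3, 3).
Decompose q/2: r(3, r(a, 5)) = r(3, S),  r(X, 5) = r(q(q(r(a, S), 1), r(a, S)), 5).
Decompose r/2: 3 = 3,  r(a, 5) = S.
Delete trivial equation 3 = 3.
Bind S := r(a, 5); substituting into the remaining equation gives: r(X, 5) = r(q(q(r(a, r(a, 5)), 1), r(a, r(a, 5))), 5). Substituting into the earlier bindings gives X1 := r(a, r(a, 5)), N := r(a, r(a, 5)).
Decompose r/2: X = q(q(r(a, r(a, 5)), 1), r(a, r(a, 5))),  5 = 5.
Bind X := q(q(r(a, r(a, 5)), 1), r(a, r(a, 5))); no other remaining equation mentions X.
Delete trivial equation 5 = 5.
MGU = { X1 = r(a, r(a, 5)), R = a, N = r(a, r(a, 5)), X2 = q(7, 7), S = r(a, 5), X = q(q(r(a, r(a, 5)), 1), r(a, r(a, 5))) }, so X1 = r(a, r(a, 5)).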